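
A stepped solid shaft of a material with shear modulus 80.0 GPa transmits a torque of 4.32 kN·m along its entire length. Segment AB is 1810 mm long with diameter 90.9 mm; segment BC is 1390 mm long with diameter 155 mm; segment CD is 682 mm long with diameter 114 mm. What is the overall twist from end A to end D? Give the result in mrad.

18.1 mrad

J_AB = π(0.0909)⁴/32 = 6.70×10^-6 m⁴; J_BC = π(0.155)⁴/32 = 5.67×10^-5 m⁴; J_CD = π(0.114)⁴/32 = 1.66×10^-5 m⁴.
θ = (T/G)·Σ L_i/J_i = (4320/80.0×10⁹)·(1.81/6.70×10^-6 + 1.39/5.67×10^-5 + 0.682/1.66×10^-5) = 0.01813 rad.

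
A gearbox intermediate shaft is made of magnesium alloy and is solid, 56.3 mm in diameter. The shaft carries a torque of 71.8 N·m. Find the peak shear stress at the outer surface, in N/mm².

2.05 N/mm²

J = πd⁴/32 = π(0.0563)⁴/32 = 9.864×10^-7 m⁴.
τ_max = T·r/J = 71.80 × 0.0281 / 9.864×10^-7 = 2.049×10^6 Pa.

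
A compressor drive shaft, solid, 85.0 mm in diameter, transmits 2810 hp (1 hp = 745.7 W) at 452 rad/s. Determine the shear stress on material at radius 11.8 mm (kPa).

10700 kPa

ω = 452 rad/s, so T = P/ω = 2810×745.7 / 452.0 = 4636 N·m.
J = πd⁴/32 = π(0.0850)⁴/32 = 5.125×10^-6 m⁴.
Shear stress varies linearly with radius: τ = T·r/J = 4636 × 0.0118 / 5.125×10^-6 = 1.067×10^7 Pa.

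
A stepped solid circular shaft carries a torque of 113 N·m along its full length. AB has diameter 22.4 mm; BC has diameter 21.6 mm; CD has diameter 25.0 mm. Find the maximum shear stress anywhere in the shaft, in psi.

Under the same torque, τ_max = 16T/(πd³) is largest where d is smallest — segment BC (d = 21.6 mm).
τ_max = 16·113.0/(π·(0.0216)³) = 5.711×10^7 Pa.

8280 psi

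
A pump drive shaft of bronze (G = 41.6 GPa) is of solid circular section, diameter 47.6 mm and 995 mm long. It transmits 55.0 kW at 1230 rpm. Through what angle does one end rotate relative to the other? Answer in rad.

0.0203 rad

ω = 2π·1230/60 = 128.8 rad/s, so T = P/ω = 55.0×10³ / 128.8 = 427.0 N·m.
J = πd⁴/32 = π(0.0476)⁴/32 = 5.040×10^-7 m⁴.
θ = T·L/(G·J) = 427.0 × 0.995 / (41.6×10⁹ × 5.040×10^-7) = 0.02026 rad.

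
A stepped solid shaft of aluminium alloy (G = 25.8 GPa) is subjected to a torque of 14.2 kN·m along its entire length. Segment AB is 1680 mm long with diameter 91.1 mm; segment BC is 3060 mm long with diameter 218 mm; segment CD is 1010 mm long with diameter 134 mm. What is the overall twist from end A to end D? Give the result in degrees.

J_AB = π(0.0911)⁴/32 = 6.76×10^-6 m⁴; J_BC = π(0.218)⁴/32 = 2.22×10^-4 m⁴; J_CD = π(0.134)⁴/32 = 3.17×10^-5 m⁴.
θ = (T/G)·Σ L_i/J_i = (14200/25.8×10⁹)·(1.68/6.76×10^-6 + 3.06/2.22×10^-4 + 1.01/3.17×10^-5) = 0.1619 rad.

9.28°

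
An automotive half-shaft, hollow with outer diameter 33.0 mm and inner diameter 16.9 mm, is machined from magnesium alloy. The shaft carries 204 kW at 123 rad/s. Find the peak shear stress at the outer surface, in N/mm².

ω = 123 rad/s, so T = P/ω = 204×10³ / 123.0 = 1659 N·m.
J = π(d_o⁴ − d_i⁴)/32 = π(0.0330⁴ − 0.0169⁴)/32 = 1.084×10^-7 m⁴.
τ_max = T·r/J = 1659 × 0.0165 / 1.084×10^-7 = 2.524×10^8 Pa.

252 N/mm²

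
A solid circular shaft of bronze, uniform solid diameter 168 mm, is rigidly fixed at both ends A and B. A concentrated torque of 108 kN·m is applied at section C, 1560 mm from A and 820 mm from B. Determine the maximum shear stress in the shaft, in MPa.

With uniform GJ and both ends fixed, compatibility θ_AC = θ_CB gives T_A·a = T_B·b, together with T_A + T_B = T₀.
T_A = T₀·b/(a+b) = 108000·820/2380 = 37210 N·m; T_B = 70790 N·m.
τ in each portion: τ_AC = 4.00×10^7 Pa, τ_CB = 7.60×10^7 Pa; maximum is in CB.
τ_max = T_CB·r/J = 70790·0.0840/7.82×10^-5 = 7.604×10^7 Pa.

76.0 MPa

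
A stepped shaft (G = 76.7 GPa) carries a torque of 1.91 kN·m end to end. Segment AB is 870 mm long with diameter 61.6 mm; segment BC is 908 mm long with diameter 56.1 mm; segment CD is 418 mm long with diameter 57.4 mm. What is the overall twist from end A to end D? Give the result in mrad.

J_AB = π(0.0616)⁴/32 = 1.41×10^-6 m⁴; J_BC = π(0.0561)⁴/32 = 9.72×10^-7 m⁴; J_CD = π(0.0574)⁴/32 = 1.07×10^-6 m⁴.
θ = (T/G)·Σ L_i/J_i = (1910/76.7×10⁹)·(0.870/1.41×10^-6 + 0.908/9.72×10^-7 + 0.418/1.07×10^-6) = 0.04835 rad.

48.3 mrad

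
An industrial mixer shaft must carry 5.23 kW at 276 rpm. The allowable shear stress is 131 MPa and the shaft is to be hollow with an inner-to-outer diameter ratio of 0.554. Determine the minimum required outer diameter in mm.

19.8 mm

ω = 2π·276/60 = 28.90 rad/s, so T = P/ω = 5.23×10³ / 28.90 = 181.0 N·m.
For a hollow shaft with d_i/d_o = 0.554: τ_max = 16T/(π d_o³ (1−k⁴)), so d_o = [16T/(π τ_allow (1−k⁴))]^(1/3) = [16·181.0/(π·1.31×10^8·0.9058)]^(1/3) = 0.01980 m.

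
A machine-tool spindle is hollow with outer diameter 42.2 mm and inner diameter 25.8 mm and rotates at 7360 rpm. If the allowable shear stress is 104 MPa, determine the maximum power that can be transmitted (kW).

1020 kW

J = π(d_o⁴ − d_i⁴)/32 = π(0.0422⁴ − 0.0258⁴)/32 = 2.679×10^-7 m⁴.
T_max = τ_allow·J/r = 1.04×10^8 × 2.679×10^-7 / 0.0211 = 1320 N·m.
ω = 2π·7360/60 = 770.7 rad/s, so P_max = T_max·ω = 1.018×10^6 W.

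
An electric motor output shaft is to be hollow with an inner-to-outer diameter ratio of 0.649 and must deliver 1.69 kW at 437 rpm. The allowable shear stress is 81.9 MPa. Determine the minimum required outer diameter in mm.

ω = 2π·437/60 = 45.76 rad/s, so T = P/ω = 1.69×10³ / 45.76 = 36.93 N·m.
For a hollow shaft with d_i/d_o = 0.649: τ_max = 16T/(π d_o³ (1−k⁴)), so d_o = [16T/(π τ_allow (1−k⁴))]^(1/3) = [16·36.93/(π·8.19×10^7·0.8226)]^(1/3) = 0.01408 m.

14.1 mm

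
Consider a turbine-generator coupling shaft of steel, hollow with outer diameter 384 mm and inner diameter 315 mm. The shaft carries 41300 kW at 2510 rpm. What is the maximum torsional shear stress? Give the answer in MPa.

25.8 MPa

ω = 2π·2510/60 = 262.8 rad/s, so T = P/ω = 41300×10³ / 262.8 = 157100 N·m.
J = π(d_o⁴ − d_i⁴)/32 = π(0.384⁴ − 0.315⁴)/32 = 1.168×10^-3 m⁴.
τ_max = T·r/J = 157100 × 0.192 / 1.168×10^-3 = 2.583×10^7 Pa.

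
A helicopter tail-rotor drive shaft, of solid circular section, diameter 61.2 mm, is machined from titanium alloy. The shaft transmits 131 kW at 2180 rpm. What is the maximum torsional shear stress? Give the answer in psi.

1850 psi

ω = 2π·2180/60 = 228.3 rad/s, so T = P/ω = 131×10³ / 228.3 = 573.8 N·m.
J = πd⁴/32 = π(0.0612)⁴/32 = 1.377×10^-6 m⁴.
τ_max = T·r/J = 573.8 × 0.0306 / 1.377×10^-6 = 1.275×10^7 Pa.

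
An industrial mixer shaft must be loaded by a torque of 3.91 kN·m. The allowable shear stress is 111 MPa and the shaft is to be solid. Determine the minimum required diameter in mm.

56.4 mm

For a solid shaft τ_max = 16T/(πd³), so d = (16T/(π τ_allow))^(1/3) = (16·3910/(π·1.11×10^8))^(1/3) = 0.05640 m.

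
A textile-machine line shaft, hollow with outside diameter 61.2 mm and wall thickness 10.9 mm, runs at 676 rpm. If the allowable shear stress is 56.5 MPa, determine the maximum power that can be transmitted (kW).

J = π(d_o⁴ − d_i⁴)/32 = π(0.0612⁴ − 0.0394⁴)/32 = 1.141×10^-6 m⁴.
T_max = τ_allow·J/r = 5.65×10^7 × 1.141×10^-6 / 0.0306 = 2106 N·m.
ω = 2π·676/60 = 70.79 rad/s, so P_max = T_max·ω = 1.491×10^5 W.

149 kW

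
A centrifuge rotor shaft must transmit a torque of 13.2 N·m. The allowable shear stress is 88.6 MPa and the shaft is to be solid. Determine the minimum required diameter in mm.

For a solid shaft τ_max = 16T/(πd³), so d = (16T/(π τ_allow))^(1/3) = (16·13.20/(π·8.86×10^7))^(1/3) = 0.009121 m.

9.12 mm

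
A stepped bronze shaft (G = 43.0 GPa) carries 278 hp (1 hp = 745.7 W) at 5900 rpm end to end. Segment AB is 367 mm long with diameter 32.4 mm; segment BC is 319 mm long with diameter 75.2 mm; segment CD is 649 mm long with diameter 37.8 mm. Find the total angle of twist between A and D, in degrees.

3.01°

ω = 2π·5900/60 = 617.8 rad/s, so T = P/ω = 278×745.7 / 617.8 = 335.5 N·m.
J_AB = π(0.0324)⁴/32 = 1.08×10^-7 m⁴; J_BC = π(0.0752)⁴/32 = 3.14×10^-6 m⁴; J_CD = π(0.0378)⁴/32 = 2.00×10^-7 m⁴.
θ = (T/G)·Σ L_i/J_i = (335.5/43.0×10⁹)·(0.367/1.08×10^-7 + 0.319/3.14×10^-6 + 0.649/2.00×10^-7) = 0.05253 rad.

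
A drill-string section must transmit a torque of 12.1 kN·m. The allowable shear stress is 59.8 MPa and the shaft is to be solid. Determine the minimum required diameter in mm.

101 mm

For a solid shaft τ_max = 16T/(πd³), so d = (16T/(π τ_allow))^(1/3) = (16·12100/(π·5.98×10^7))^(1/3) = 0.1010 m.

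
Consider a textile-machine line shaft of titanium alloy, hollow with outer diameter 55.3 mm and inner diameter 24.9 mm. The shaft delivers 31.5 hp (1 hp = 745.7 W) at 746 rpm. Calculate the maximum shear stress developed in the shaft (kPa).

9440 kPa

ω = 2π·746/60 = 78.12 rad/s, so T = P/ω = 31.5×745.7 / 78.12 = 300.7 N·m.
J = π(d_o⁴ − d_i⁴)/32 = π(0.0553⁴ − 0.0249⁴)/32 = 8.804×10^-7 m⁴.
τ_max = T·r/J = 300.7 × 0.0276 / 8.804×10^-7 = 9.443×10^6 Pa.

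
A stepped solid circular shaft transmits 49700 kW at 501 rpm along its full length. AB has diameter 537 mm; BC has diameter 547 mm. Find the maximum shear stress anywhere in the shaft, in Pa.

ω = 2π·501/60 = 52.46 rad/s, so T = P/ω = 49700×10³ / 52.46 = 947300 N·m.
Under the same torque, τ_max = 16T/(πd³) is largest where d is smallest — segment AB (d = 537 mm).
τ_max = 16·947300/(π·(0.537)³) = 3.116×10^7 Pa.

3.12e7 Pa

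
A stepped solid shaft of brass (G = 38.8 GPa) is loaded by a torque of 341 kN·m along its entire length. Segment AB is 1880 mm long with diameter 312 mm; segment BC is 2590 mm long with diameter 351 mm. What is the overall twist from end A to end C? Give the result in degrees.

J_AB = π(0.312)⁴/32 = 9.30×10^-4 m⁴; J_BC = π(0.351)⁴/32 = 1.49×10^-3 m⁴.
θ = (T/G)·Σ L_i/J_i = (341000/38.8×10⁹)·(1.88/9.30×10^-4 + 2.59/1.49×10^-3) = 0.03304 rad.

1.89°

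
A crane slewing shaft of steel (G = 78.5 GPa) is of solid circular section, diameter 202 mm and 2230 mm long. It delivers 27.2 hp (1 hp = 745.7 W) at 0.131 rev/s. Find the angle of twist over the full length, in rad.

ω = 2π·0.131 = 0.8231 rad/s, so T = P/ω = 27.2×745.7 / 0.8231 = 24640 N·m.
J = πd⁴/32 = π(0.202)⁴/32 = 1.635×10^-4 m⁴.
θ = T·L/(G·J) = 24640 × 2.23 / (78.5×10⁹ × 1.635×10^-4) = 4.283×10^-3 rad.

0.00428 rad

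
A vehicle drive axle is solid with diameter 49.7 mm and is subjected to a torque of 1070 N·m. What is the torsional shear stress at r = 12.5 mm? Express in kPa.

J = πd⁴/32 = π(0.0497)⁴/32 = 5.990×10^-7 m⁴.
Shear stress varies linearly with radius: τ = T·r/J = 1070 × 0.0125 / 5.990×10^-7 = 2.233×10^7 Pa.

22300 kPa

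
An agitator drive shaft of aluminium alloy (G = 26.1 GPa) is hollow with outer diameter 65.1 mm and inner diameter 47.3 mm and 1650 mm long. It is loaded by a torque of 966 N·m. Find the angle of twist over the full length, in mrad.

J = π(d_o⁴ − d_i⁴)/32 = π(0.0651⁴ − 0.0473⁴)/32 = 1.272×10^-6 m⁴.
θ = T·L/(G·J) = 966.0 × 1.65 / (26.1×10⁹ × 1.272×10^-6) = 0.04801 rad.

48.0 mrad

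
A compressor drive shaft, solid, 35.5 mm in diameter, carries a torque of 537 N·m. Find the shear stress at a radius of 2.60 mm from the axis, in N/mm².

J = πd⁴/32 = π(0.0355)⁴/32 = 1.559×10^-7 m⁴.
Shear stress varies linearly with radius: τ = T·r/J = 537.0 × 0.00260 / 1.559×10^-7 = 8.954×10^6 Pa.

8.95 N/mm²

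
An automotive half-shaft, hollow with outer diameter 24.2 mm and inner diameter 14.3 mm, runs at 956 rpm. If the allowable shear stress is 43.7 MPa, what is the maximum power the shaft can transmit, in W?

J = π(d_o⁴ − d_i⁴)/32 = π(0.0242⁴ − 0.0143⁴)/32 = 2.957×10^-8 m⁴.
T_max = τ_allow·J/r = 4.37×10^7 × 2.957×10^-8 / 0.0121 = 106.8 N·m.
ω = 2π·956/60 = 100.1 rad/s, so P_max = T_max·ω = 1.069×10^4 W.

10700 W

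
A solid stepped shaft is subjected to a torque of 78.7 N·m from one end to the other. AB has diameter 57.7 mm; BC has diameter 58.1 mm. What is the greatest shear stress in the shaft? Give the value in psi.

Under the same torque, τ_max = 16T/(πd³) is largest where d is smallest — segment AB (d = 57.7 mm).
τ_max = 16·78.70/(π·(0.0577)³) = 2.086×10^6 Pa.

303 psi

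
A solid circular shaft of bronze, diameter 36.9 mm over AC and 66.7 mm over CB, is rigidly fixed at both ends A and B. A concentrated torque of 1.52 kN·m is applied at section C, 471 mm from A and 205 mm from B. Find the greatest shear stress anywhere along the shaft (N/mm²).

25.1 N/mm²

Compatibility: T_A·a/J_AC = T_B·b/J_CB with T_A + T_B = T₀.
J_AC = 1.82×10^-7 m⁴, J_CB = 1.94×10^-6 m⁴, so T_A = T₀·(J_AC/a)/((J_AC/a)+(J_CB/b)) = 59.54 N·m, T_B = 1460 N·m.
τ in each portion: τ_AC = 6.04×10^6 Pa, τ_CB = 2.51×10^7 Pa; maximum is in CB.
τ_max = T_CB·r/J = 1460·0.0334/1.94×10^-6 = 2.507×10^7 Pa.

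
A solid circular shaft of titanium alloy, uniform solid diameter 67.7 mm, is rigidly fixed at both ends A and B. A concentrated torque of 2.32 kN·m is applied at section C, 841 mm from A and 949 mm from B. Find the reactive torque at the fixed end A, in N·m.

1230 N·m

With uniform GJ and both ends fixed, compatibility θ_AC = θ_CB gives T_A·a = T_B·b, together with T_A + T_B = T₀.
T_A = T₀·b/(a+b) = 2320·949/1790 = 1230 N·m; T_B = 1090 N·m.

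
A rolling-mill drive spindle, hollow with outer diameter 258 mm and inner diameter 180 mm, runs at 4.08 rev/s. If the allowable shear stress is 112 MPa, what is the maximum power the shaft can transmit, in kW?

J = π(d_o⁴ − d_i⁴)/32 = π(0.258⁴ − 0.180⁴)/32 = 3.319×10^-4 m⁴.
T_max = τ_allow·J/r = 1.12×10^8 × 3.319×10^-4 / 0.129 = 288200 N·m.
ω = 2π·4.08 = 25.64 rad/s, so P_max = T_max·ω = 7.388×10^6 W.

7390 kW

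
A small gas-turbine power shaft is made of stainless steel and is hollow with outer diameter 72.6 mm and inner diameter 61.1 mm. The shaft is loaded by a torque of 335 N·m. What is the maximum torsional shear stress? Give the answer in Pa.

8.95e6 Pa

J = π(d_o⁴ − d_i⁴)/32 = π(0.0726⁴ − 0.0611⁴)/32 = 1.359×10^-6 m⁴.
τ_max = T·r/J = 335.0 × 0.0363 / 1.359×10^-6 = 8.947×10^6 Pa.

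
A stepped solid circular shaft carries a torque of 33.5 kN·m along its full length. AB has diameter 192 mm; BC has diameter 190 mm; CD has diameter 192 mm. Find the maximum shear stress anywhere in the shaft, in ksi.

3.61 ksi

Under the same torque, τ_max = 16T/(πd³) is largest where d is smallest — segment BC (d = 190 mm).
τ_max = 16·33500/(π·(0.190)³) = 2.487×10^7 Pa.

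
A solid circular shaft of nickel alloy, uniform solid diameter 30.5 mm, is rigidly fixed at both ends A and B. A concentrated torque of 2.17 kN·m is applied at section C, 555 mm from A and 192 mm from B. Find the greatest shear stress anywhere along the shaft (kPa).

289000 kPa

With uniform GJ and both ends fixed, compatibility θ_AC = θ_CB gives T_A·a = T_B·b, together with T_A + T_B = T₀.
T_A = T₀·b/(a+b) = 2170·192/747.0 = 557.8 N·m; T_B = 1612 N·m.
τ in each portion: τ_AC = 1.00×10^8 Pa, τ_CB = 2.89×10^8 Pa; maximum is in CB.
τ_max = T_CB·r/J = 1612·0.0152/8.50×10^-8 = 2.894×10^8 Pa.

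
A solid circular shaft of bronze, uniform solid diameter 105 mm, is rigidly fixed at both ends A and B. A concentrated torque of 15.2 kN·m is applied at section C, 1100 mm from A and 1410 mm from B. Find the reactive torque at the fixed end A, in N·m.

With uniform GJ and both ends fixed, compatibility θ_AC = θ_CB gives T_A·a = T_B·b, together with T_A + T_B = T₀.
T_A = T₀·b/(a+b) = 15200·1410/2510 = 8539 N·m; T_B = 6661 N·m.

8540 N·m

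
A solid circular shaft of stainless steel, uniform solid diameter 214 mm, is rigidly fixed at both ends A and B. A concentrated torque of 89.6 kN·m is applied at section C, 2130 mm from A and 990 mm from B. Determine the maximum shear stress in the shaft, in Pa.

3.18e7 Pa

With uniform GJ and both ends fixed, compatibility θ_AC = θ_CB gives T_A·a = T_B·b, together with T_A + T_B = T₀.
T_A = T₀·b/(a+b) = 89600·990/3120 = 28430 N·m; T_B = 61170 N·m.
τ in each portion: τ_AC = 1.48×10^7 Pa, τ_CB = 3.18×10^7 Pa; maximum is in CB.
τ_max = T_CB·r/J = 61170·0.107/2.06×10^-4 = 3.179×10^7 Pa.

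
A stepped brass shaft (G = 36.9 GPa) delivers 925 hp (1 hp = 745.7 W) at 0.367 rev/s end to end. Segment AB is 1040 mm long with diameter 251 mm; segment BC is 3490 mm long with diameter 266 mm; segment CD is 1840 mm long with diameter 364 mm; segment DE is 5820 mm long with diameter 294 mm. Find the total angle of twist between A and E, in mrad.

ω = 2π·0.367 = 2.306 rad/s, so T = P/ω = 925×745.7 / 2.306 = 299100 N·m.
J_AB = π(0.251)⁴/32 = 3.90×10^-4 m⁴; J_BC = π(0.266)⁴/32 = 4.92×10^-4 m⁴; J_CD = π(0.364)⁴/32 = 1.72×10^-3 m⁴; J_DE = π(0.294)⁴/32 = 7.33×10^-4 m⁴.
θ = (T/G)·Σ L_i/J_i = (299100/36.9×10⁹)·(1.04/3.90×10^-4 + 3.49/4.92×10^-4 + 1.84/1.72×10^-3 + 5.82/7.33×10^-4) = 0.1522 rad.

152 mrad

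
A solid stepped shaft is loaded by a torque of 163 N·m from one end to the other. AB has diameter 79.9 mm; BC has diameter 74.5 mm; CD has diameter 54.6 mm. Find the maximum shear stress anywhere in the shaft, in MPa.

5.10 MPa

Under the same torque, τ_max = 16T/(πd³) is largest where d is smallest — segment CD (d = 54.6 mm).
τ_max = 16·163.0/(π·(0.0546)³) = 5.100×10^6 Pa.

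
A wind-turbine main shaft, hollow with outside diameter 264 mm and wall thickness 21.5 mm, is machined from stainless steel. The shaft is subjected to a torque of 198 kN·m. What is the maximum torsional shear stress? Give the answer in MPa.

108 MPa

J = π(d_o⁴ − d_i⁴)/32 = π(0.264⁴ − 0.221⁴)/32 = 2.427×10^-4 m⁴.
τ_max = T·r/J = 198000 × 0.132 / 2.427×10^-4 = 1.077×10^8 Pa.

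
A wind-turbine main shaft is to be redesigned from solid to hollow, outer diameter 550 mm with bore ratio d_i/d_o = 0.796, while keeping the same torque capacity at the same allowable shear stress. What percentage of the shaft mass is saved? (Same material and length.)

Equal τ_max and T ⇒ the solid shaft needs d_s³ = d_o³(1−k⁴), so d_s = 550·(1−0.796⁴)^(1/3) = 463.5 mm.
Area ratio A_h/A_s = d_o²(1−k²)/d_s² = (1−k²)/(1−k⁴)^(2/3) = 0.5159.
Mass saving = 1 − 0.5159 = 48.4 %.

48.4 %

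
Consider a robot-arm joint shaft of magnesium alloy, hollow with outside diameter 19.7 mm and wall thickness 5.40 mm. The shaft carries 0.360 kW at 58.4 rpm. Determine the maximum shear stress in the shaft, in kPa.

ω = 2π·58.4/60 = 6.116 rad/s, so T = P/ω = 0.360×10³ / 6.116 = 58.87 N·m.
J = π(d_o⁴ − d_i⁴)/32 = π(0.0197⁴ − 0.00890⁴)/32 = 1.417×10^-8 m⁴.
τ_max = T·r/J = 58.87 × 0.00985 / 1.417×10^-8 = 4.092×10^7 Pa.

40900 kPa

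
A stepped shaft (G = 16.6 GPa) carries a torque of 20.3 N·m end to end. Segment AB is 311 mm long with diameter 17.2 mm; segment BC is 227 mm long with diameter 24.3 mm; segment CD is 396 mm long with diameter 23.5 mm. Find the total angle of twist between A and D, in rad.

0.0685 rad

J_AB = π(0.0172)⁴/32 = 8.59×10^-9 m⁴; J_BC = π(0.0243)⁴/32 = 3.42×10^-8 m⁴; J_CD = π(0.0235)⁴/32 = 2.99×10^-8 m⁴.
θ = (T/G)·Σ L_i/J_i = (20.30/16.6×10⁹)·(0.311/8.59×10^-9 + 0.227/3.42×10^-8 + 0.396/2.99×10^-8) = 0.06855 rad.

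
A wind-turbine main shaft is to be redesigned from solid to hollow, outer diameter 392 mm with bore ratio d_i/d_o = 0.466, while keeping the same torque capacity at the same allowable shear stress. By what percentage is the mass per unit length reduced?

19.2 %

Equal τ_max and T ⇒ the solid shaft needs d_s³ = d_o³(1−k⁴), so d_s = 392·(1−0.466⁴)^(1/3) = 385.7 mm.
Area ratio A_h/A_s = d_o²(1−k²)/d_s² = (1−k²)/(1−k⁴)^(2/3) = 0.8085.
Mass saving = 1 − 0.8085 = 19.2 %.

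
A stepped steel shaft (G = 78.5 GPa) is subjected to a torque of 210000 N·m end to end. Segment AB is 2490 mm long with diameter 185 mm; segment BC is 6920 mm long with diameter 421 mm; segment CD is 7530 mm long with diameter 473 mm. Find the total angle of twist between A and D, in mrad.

68.0 mrad

J_AB = π(0.185)⁴/32 = 1.15×10^-4 m⁴; J_BC = π(0.421)⁴/32 = 3.08×10^-3 m⁴; J_CD = π(0.473)⁴/32 = 4.91×10^-3 m⁴.
θ = (T/G)·Σ L_i/J_i = (210000/78.5×10⁹)·(2.49/1.15×10^-4 + 6.92/3.08×10^-3 + 7.53/4.91×10^-3) = 0.06803 rad.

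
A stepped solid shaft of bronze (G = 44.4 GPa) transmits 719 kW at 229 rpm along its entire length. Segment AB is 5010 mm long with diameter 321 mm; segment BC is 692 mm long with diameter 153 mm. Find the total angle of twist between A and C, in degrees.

ω = 2π·229/60 = 23.98 rad/s, so T = P/ω = 719×10³ / 23.98 = 29980 N·m.
J_AB = π(0.321)⁴/32 = 1.04×10^-3 m⁴; J_BC = π(0.153)⁴/32 = 5.38×10^-5 m⁴.
θ = (T/G)·Σ L_i/J_i = (29980/44.4×10⁹)·(5.01/1.04×10^-3 + 0.692/5.38×10^-5) = 0.01193 rad.

0.684°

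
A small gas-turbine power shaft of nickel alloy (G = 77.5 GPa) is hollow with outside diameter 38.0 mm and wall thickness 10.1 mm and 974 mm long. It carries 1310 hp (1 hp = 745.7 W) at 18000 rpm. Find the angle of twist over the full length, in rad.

ω = 2π·18000/60 = 1885 rad/s, so T = P/ω = 1310×745.7 / 1885 = 518.2 N·m.
J = π(d_o⁴ − d_i⁴)/32 = π(0.0380⁴ − 0.0178⁴)/32 = 1.949×10^-7 m⁴.
θ = T·L/(G·J) = 518.2 × 0.974 / (77.5×10⁹ × 1.949×10^-7) = 0.03343 rad.

0.0334 rad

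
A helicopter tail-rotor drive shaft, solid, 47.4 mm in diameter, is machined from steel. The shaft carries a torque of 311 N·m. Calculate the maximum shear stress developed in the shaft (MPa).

J = πd⁴/32 = π(0.0474)⁴/32 = 4.956×10^-7 m⁴.
τ_max = T·r/J = 311.0 × 0.0237 / 4.956×10^-7 = 1.487×10^7 Pa.

14.9 MPa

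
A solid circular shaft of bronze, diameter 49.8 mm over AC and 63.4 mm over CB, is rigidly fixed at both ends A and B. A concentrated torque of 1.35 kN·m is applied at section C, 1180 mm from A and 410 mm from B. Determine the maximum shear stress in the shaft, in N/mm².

23.8 N/mm²

Compatibility: T_A·a/J_AC = T_B·b/J_CB with T_A + T_B = T₀.
J_AC = 6.04×10^-7 m⁴, J_CB = 1.59×10^-6 m⁴, so T_A = T₀·(J_AC/a)/((J_AC/a)+(J_CB/b)) = 157.7 N·m, T_B = 1192 N·m.
τ in each portion: τ_AC = 6.50×10^6 Pa, τ_CB = 2.38×10^7 Pa; maximum is in CB.
τ_max = T_CB·r/J = 1192·0.0317/1.59×10^-6 = 2.383×10^7 Pa.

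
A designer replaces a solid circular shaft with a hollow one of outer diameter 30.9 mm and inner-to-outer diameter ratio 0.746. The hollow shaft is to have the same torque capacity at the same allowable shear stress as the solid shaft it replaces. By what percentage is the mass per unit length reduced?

43.2 %

Equal τ_max and T ⇒ the solid shaft needs d_s³ = d_o³(1−k⁴), so d_s = 30.9·(1−0.746⁴)^(1/3) = 27.31 mm.
Area ratio A_h/A_s = d_o²(1−k²)/d_s² = (1−k²)/(1−k⁴)^(2/3) = 0.5678.
Mass saving = 1 − 0.5678 = 43.2 %.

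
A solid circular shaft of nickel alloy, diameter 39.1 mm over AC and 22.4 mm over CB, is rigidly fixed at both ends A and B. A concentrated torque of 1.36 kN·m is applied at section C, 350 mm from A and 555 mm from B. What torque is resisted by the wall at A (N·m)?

Compatibility: T_A·a/J_AC = T_B·b/J_CB with T_A + T_B = T₀.
J_AC = 2.29×10^-7 m⁴, J_CB = 2.47×10^-8 m⁴, so T_A = T₀·(J_AC/a)/((J_AC/a)+(J_CB/b)) = 1273 N·m, T_B = 86.51 N·m.

1270 N·m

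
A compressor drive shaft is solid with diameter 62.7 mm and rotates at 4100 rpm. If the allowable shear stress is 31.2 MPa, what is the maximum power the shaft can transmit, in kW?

J = πd⁴/32 = π(0.0627)⁴/32 = 1.517×10^-6 m⁴.
T_max = τ_allow·J/r = 3.12×10^7 × 1.517×10^-6 / 0.0314 = 1510 N·m.
ω = 2π·4100/60 = 429.4 rad/s, so P_max = T_max·ω = 6.483×10^5 W.

648 kW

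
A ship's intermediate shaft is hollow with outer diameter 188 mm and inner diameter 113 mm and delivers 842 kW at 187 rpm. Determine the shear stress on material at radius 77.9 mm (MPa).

31.4 MPa

ω = 2π·187/60 = 19.58 rad/s, so T = P/ω = 842×10³ / 19.58 = 43000 N·m.
J = π(d_o⁴ − d_i⁴)/32 = π(0.188⁴ − 0.113⁴)/32 = 1.066×10^-4 m⁴.
Shear stress varies linearly with radius: τ = T·r/J = 43000 × 0.0779 / 1.066×10^-4 = 3.141×10^7 Pa.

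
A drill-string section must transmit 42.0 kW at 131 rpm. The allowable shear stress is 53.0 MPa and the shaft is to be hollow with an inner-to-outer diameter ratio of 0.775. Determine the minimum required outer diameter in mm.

ω = 2π·131/60 = 13.72 rad/s, so T = P/ω = 42.0×10³ / 13.72 = 3062 N·m.
For a hollow shaft with d_i/d_o = 0.775: τ_max = 16T/(π d_o³ (1−k⁴)), so d_o = [16T/(π τ_allow (1−k⁴))]^(1/3) = [16·3062/(π·5.30×10^7·0.6392)]^(1/3) = 0.07721 m.

77.2 mm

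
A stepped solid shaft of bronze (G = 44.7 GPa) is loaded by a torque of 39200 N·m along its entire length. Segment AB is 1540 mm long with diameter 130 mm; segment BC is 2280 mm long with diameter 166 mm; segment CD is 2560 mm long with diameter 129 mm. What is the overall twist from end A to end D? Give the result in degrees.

9.03°

J_AB = π(0.130)⁴/32 = 2.80×10^-5 m⁴; J_BC = π(0.166)⁴/32 = 7.45×10^-5 m⁴; J_CD = π(0.129)⁴/32 = 2.72×10^-5 m⁴.
θ = (T/G)·Σ L_i/J_i = (39200/44.7×10⁹)·(1.54/2.80×10^-5 + 2.28/7.45×10^-5 + 2.56/2.72×10^-5) = 0.1576 rad.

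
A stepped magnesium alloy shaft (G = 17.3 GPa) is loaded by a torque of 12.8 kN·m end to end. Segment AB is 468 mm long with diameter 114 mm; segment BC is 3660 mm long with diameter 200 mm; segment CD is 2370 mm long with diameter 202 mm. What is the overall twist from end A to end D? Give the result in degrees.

2.80°

J_AB = π(0.114)⁴/32 = 1.66×10^-5 m⁴; J_BC = π(0.200)⁴/32 = 1.57×10^-4 m⁴; J_CD = π(0.202)⁴/32 = 1.63×10^-4 m⁴.
θ = (T/G)·Σ L_i/J_i = (12800/17.3×10⁹)·(0.468/1.66×10^-5 + 3.66/1.57×10^-4 + 2.37/1.63×10^-4) = 0.04885 rad.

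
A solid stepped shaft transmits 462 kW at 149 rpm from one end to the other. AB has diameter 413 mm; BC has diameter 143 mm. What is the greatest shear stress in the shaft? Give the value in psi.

7480 psi

ω = 2π·149/60 = 15.60 rad/s, so T = P/ω = 462×10³ / 15.60 = 29610 N·m.
Under the same torque, τ_max = 16T/(πd³) is largest where d is smallest — segment BC (d = 143 mm).
τ_max = 16·29610/(π·(0.143)³) = 5.157×10^7 Pa.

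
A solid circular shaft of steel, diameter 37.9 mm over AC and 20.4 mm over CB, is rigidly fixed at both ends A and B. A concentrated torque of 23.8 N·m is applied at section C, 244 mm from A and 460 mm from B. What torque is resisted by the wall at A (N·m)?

Compatibility: T_A·a/J_AC = T_B·b/J_CB with T_A + T_B = T₀.
J_AC = 2.03×10^-7 m⁴, J_CB = 1.70×10^-8 m⁴, so T_A = T₀·(J_AC/a)/((J_AC/a)+(J_CB/b)) = 22.79 N·m, T_B = 1.015 N·m.

22.8 N·m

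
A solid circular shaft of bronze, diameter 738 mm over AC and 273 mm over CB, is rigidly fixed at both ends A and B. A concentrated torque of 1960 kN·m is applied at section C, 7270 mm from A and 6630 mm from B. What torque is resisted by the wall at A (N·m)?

Compatibility: T_A·a/J_AC = T_B·b/J_CB with T_A + T_B = T₀.
J_AC = 0.0291 m⁴, J_CB = 5.45×10^-4 m⁴, so T_A = T₀·(J_AC/a)/((J_AC/a)+(J_CB/b)) = 1.921e6 N·m, T_B = 39430 N·m.

1.92e6 N·m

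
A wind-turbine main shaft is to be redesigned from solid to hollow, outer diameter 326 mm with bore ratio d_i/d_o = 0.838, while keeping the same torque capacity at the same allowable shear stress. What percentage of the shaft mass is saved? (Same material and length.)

Equal τ_max and T ⇒ the solid shaft needs d_s³ = d_o³(1−k⁴), so d_s = 326·(1−0.838⁴)^(1/3) = 259.9 mm.
Area ratio A_h/A_s = d_o²(1−k²)/d_s² = (1−k²)/(1−k⁴)^(2/3) = 0.4684.
Mass saving = 1 − 0.4684 = 53.2 %.

53.2 %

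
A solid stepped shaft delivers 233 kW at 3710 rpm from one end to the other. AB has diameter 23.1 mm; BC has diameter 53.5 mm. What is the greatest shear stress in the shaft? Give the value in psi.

35900 psi

ω = 2π·3710/60 = 388.5 rad/s, so T = P/ω = 233×10³ / 388.5 = 599.7 N·m.
Under the same torque, τ_max = 16T/(πd³) is largest where d is smallest — segment AB (d = 23.1 mm).
τ_max = 16·599.7/(π·(0.0231)³) = 2.478×10^8 Pa.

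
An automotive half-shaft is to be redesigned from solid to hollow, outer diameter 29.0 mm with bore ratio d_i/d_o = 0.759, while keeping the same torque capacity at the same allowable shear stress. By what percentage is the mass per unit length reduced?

Equal τ_max and T ⇒ the solid shaft needs d_s³ = d_o³(1−k⁴), so d_s = 29.0·(1−0.759⁴)^(1/3) = 25.35 mm.
Area ratio A_h/A_s = d_o²(1−k²)/d_s² = (1−k²)/(1−k⁴)^(2/3) = 0.5547.
Mass saving = 1 − 0.5547 = 44.5 %.

44.5 %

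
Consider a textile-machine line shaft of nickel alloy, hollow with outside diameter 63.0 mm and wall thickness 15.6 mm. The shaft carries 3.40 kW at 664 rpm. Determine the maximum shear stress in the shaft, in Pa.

ω = 2π·664/60 = 69.53 rad/s, so T = P/ω = 3.40×10³ / 69.53 = 48.90 N·m.
J = π(d_o⁴ − d_i⁴)/32 = π(0.0630⁴ − 0.0318⁴)/32 = 1.446×10^-6 m⁴.
τ_max = T·r/J = 48.90 × 0.0315 / 1.446×10^-6 = 1.065×10^6 Pa.

1.07e6 Pa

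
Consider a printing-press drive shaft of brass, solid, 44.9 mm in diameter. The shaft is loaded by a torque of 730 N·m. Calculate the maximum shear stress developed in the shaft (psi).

J = πd⁴/32 = π(0.0449)⁴/32 = 3.990×10^-7 m⁴.
τ_max = T·r/J = 730.0 × 0.0224 / 3.990×10^-7 = 4.107×10^7 Pa.

5960 psi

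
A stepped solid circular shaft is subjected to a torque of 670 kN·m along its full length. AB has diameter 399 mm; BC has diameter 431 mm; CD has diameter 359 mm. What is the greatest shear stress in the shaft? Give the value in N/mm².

73.7 N/mm²

Under the same torque, τ_max = 16T/(πd³) is largest where d is smallest — segment CD (d = 359 mm).
τ_max = 16·670000/(π·(0.359)³) = 7.375×10^7 Pa.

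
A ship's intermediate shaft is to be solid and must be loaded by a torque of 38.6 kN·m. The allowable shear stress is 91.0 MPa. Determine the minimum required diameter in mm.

129 mm

For a solid shaft τ_max = 16T/(πd³), so d = (16T/(π τ_allow))^(1/3) = (16·38600/(π·9.10×10^7))^(1/3) = 0.1293 m.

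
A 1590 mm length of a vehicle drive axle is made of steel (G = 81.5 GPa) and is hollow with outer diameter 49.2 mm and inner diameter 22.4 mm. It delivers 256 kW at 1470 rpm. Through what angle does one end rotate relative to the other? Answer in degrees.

3.38°

ω = 2π·1470/60 = 153.9 rad/s, so T = P/ω = 256×10³ / 153.9 = 1663 N·m.
J = π(d_o⁴ − d_i⁴)/32 = π(0.0492⁴ − 0.0224⁴)/32 = 5.505×10^-7 m⁴.
θ = T·L/(G·J) = 1663 × 1.59 / (81.5×10⁹ × 5.505×10^-7) = 0.05893 rad.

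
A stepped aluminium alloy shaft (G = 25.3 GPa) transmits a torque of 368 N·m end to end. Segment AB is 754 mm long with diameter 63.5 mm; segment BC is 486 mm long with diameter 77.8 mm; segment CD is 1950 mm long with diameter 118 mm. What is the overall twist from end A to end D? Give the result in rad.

0.0103 rad

J_AB = π(0.0635)⁴/32 = 1.60×10^-6 m⁴; J_BC = π(0.0778)⁴/32 = 3.60×10^-6 m⁴; J_CD = π(0.118)⁴/32 = 1.90×10^-5 m⁴.
θ = (T/G)·Σ L_i/J_i = (368.0/25.3×10⁹)·(0.754/1.60×10^-6 + 0.486/3.60×10^-6 + 1.95/1.90×10^-5) = 0.01033 rad.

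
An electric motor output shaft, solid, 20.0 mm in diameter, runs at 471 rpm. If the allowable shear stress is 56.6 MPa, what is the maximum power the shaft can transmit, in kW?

J = πd⁴/32 = π(0.0200)⁴/32 = 1.571×10^-8 m⁴.
T_max = τ_allow·J/r = 5.66×10^7 × 1.571×10^-8 / 0.0100 = 88.91 N·m.
ω = 2π·471/60 = 49.32 rad/s, so P_max = T_max·ω = 4385 W.

4.39 kW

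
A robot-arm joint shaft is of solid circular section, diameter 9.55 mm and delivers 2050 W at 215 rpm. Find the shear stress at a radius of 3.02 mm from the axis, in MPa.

337 MPa

ω = 2π·215/60 = 22.51 rad/s, so T = P/ω = 2050 / 22.51 = 91.05 N·m.
J = πd⁴/32 = π(0.00955)⁴/32 = 8.166×10^-10 m⁴.
Shear stress varies linearly with radius: τ = T·r/J = 91.05 × 0.00302 / 8.166×10^-10 = 3.367×10^8 Pa.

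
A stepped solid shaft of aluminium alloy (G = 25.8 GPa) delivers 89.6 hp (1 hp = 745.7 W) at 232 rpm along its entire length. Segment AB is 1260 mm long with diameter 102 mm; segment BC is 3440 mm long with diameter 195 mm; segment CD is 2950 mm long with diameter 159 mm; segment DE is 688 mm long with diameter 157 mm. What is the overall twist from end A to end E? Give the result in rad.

0.0215 rad

ω = 2π·232/60 = 24.29 rad/s, so T = P/ω = 89.6×745.7 / 24.29 = 2750 N·m.
J_AB = π(0.102)⁴/32 = 1.06×10^-5 m⁴; J_BC = π(0.195)⁴/32 = 1.42×10^-4 m⁴; J_CD = π(0.159)⁴/32 = 6.27×10^-5 m⁴; J_DE = π(0.157)⁴/32 = 5.96×10^-5 m⁴.
θ = (T/G)·Σ L_i/J_i = (2750/25.8×10⁹)·(1.26/1.06×10^-5 + 3.44/1.42×10^-4 + 2.95/6.27×10^-5 + 0.688/5.96×10^-5) = 0.02146 rad.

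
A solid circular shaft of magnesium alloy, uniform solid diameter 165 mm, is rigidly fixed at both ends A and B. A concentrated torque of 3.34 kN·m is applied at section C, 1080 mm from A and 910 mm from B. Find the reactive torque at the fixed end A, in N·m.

1530 N·m

With uniform GJ and both ends fixed, compatibility θ_AC = θ_CB gives T_A·a = T_B·b, together with T_A + T_B = T₀.
T_A = T₀·b/(a+b) = 3340·910/1990 = 1527 N·m; T_B = 1813 N·m.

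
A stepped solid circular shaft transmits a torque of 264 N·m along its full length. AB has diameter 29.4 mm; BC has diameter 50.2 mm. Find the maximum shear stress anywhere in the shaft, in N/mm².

52.9 N/mm²

Under the same torque, τ_max = 16T/(πd³) is largest where d is smallest — segment AB (d = 29.4 mm).
τ_max = 16·264.0/(π·(0.0294)³) = 5.291×10^7 Pa.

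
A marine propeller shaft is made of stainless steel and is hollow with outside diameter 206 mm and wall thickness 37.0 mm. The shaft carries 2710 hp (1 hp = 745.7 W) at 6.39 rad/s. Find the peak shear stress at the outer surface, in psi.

ω = 6.39 rad/s, so T = P/ω = 2710×745.7 / 6.390 = 316300 N·m.
J = π(d_o⁴ − d_i⁴)/32 = π(0.206⁴ − 0.132⁴)/32 = 1.470×10^-4 m⁴.
τ_max = T·r/J = 316300 × 0.103 / 1.470×10^-4 = 2.216×10^8 Pa.

32100 psi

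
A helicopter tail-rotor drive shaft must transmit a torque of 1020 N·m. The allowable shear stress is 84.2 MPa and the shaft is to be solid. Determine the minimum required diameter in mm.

39.5 mm

For a solid shaft τ_max = 16T/(πd³), so d = (16T/(π τ_allow))^(1/3) = (16·1020/(π·8.42×10^7))^(1/3) = 0.03951 m.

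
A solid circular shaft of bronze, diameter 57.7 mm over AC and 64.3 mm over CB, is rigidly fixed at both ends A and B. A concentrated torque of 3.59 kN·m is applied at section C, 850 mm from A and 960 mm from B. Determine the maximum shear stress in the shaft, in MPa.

40.2 MPa

Compatibility: T_A·a/J_AC = T_B·b/J_CB with T_A + T_B = T₀.
J_AC = 1.09×10^-6 m⁴, J_CB = 1.68×10^-6 m⁴, so T_A = T₀·(J_AC/a)/((J_AC/a)+(J_CB/b)) = 1518 N·m, T_B = 2072 N·m.
τ in each portion: τ_AC = 4.02×10^7 Pa, τ_CB = 3.97×10^7 Pa; maximum is in AC.
τ_max = T_AC·r/J = 1518·0.0289/1.09×10^-6 = 4.024×10^7 Pa.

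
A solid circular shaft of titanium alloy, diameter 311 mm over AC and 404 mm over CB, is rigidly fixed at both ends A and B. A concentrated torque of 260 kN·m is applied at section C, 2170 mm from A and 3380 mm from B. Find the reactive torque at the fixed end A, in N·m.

91900 N·m

Compatibility: T_A·a/J_AC = T_B·b/J_CB with T_A + T_B = T₀.
J_AC = 9.18×10^-4 m⁴, J_CB = 2.62×10^-3 m⁴, so T_A = T₀·(J_AC/a)/((J_AC/a)+(J_CB/b)) = 91930 N·m, T_B = 168100 N·m.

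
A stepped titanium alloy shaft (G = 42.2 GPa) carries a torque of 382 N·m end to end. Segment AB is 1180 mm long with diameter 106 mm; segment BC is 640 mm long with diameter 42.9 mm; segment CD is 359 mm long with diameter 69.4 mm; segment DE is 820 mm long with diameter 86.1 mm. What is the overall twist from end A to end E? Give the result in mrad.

J_AB = π(0.106)⁴/32 = 1.24×10^-5 m⁴; J_BC = π(0.0429)⁴/32 = 3.33×10^-7 m⁴; J_CD = π(0.0694)⁴/32 = 2.28×10^-6 m⁴; J_DE = π(0.0861)⁴/32 = 5.40×10^-6 m⁴.
θ = (T/G)·Σ L_i/J_i = (382.0/42.2×10⁹)·(1.18/1.24×10^-5 + 0.640/3.33×10^-7 + 0.359/2.28×10^-6 + 0.820/5.40×10^-6) = 0.02109 rad.

21.1 mrad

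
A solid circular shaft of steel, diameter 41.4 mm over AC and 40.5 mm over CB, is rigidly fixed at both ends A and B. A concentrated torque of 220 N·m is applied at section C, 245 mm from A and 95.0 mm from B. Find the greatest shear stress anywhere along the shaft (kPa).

11800 kPa

Compatibility: T_A·a/J_AC = T_B·b/J_CB with T_A + T_B = T₀.
J_AC = 2.88×10^-7 m⁴, J_CB = 2.64×10^-7 m⁴, so T_A = T₀·(J_AC/a)/((J_AC/a)+(J_CB/b)) = 65.44 N·m, T_B = 154.6 N·m.
τ in each portion: τ_AC = 4.70×10^6 Pa, τ_CB = 1.18×10^7 Pa; maximum is in CB.
τ_max = T_CB·r/J = 154.6·0.0203/2.64×10^-7 = 1.185×10^7 Pa.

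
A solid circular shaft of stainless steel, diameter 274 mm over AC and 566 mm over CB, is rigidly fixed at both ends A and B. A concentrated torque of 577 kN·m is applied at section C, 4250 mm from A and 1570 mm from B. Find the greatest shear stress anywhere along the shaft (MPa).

15.9 MPa

Compatibility: T_A·a/J_AC = T_B·b/J_CB with T_A + T_B = T₀.
J_AC = 5.53×10^-4 m⁴, J_CB = 0.0101 m⁴, so T_A = T₀·(J_AC/a)/((J_AC/a)+(J_CB/b)) = 11470 N·m, T_B = 565500 N·m.
τ in each portion: τ_AC = 2.84×10^6 Pa, τ_CB = 1.59×10^7 Pa; maximum is in CB.
τ_max = T_CB·r/J = 565500·0.283/0.0101 = 1.588×10^7 Pa.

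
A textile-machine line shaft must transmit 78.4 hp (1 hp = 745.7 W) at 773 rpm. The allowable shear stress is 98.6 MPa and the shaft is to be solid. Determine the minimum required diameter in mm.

ω = 2π·773/60 = 80.95 rad/s, so T = P/ω = 78.4×745.7 / 80.95 = 722.2 N·m.
For a solid shaft τ_max = 16T/(πd³), so d = (16T/(π τ_allow))^(1/3) = (16·722.2/(π·9.86×10^7))^(1/3) = 0.03341 m.

33.4 mm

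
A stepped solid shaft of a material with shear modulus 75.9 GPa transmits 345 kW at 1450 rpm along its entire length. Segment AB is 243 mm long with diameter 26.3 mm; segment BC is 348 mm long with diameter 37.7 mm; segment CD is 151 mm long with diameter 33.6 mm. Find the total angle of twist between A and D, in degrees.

14.0°

ω = 2π·1450/60 = 151.8 rad/s, so T = P/ω = 345×10³ / 151.8 = 2272 N·m.
J_AB = π(0.0263)⁴/32 = 4.70×10^-8 m⁴; J_BC = π(0.0377)⁴/32 = 1.98×10^-7 m⁴; J_CD = π(0.0336)⁴/32 = 1.25×10^-7 m⁴.
θ = (T/G)·Σ L_i/J_i = (2272/75.9×10⁹)·(0.243/4.70×10^-8 + 0.348/1.98×10^-7 + 0.151/1.25×10^-7) = 0.2435 rad.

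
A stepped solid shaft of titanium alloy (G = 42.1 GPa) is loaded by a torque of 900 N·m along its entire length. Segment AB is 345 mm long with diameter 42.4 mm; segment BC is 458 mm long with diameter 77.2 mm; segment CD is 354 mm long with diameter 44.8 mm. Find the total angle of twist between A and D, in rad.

J_AB = π(0.0424)⁴/32 = 3.17×10^-7 m⁴; J_BC = π(0.0772)⁴/32 = 3.49×10^-6 m⁴; J_CD = π(0.0448)⁴/32 = 3.95×10^-7 m⁴.
θ = (T/G)·Σ L_i/J_i = (900.0/42.1×10⁹)·(0.345/3.17×10^-7 + 0.458/3.49×10^-6 + 0.354/3.95×10^-7) = 0.04519 rad.

0.0452 rad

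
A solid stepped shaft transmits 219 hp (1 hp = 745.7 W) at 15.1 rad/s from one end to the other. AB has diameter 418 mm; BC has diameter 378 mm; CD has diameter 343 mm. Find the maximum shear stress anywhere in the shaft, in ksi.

ω = 15.1 rad/s, so T = P/ω = 219×745.7 / 15.10 = 10820 N·m.
Under the same torque, τ_max = 16T/(πd³) is largest where d is smallest — segment CD (d = 343 mm).
τ_max = 16·10820/(π·(0.343)³) = 1.365×10^6 Pa.

0.198 ksi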